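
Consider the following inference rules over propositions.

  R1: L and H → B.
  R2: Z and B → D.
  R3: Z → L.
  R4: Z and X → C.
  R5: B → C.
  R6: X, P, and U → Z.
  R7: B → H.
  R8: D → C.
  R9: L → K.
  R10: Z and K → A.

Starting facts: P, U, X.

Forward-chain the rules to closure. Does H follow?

H would need B (R7), but B is never established.

No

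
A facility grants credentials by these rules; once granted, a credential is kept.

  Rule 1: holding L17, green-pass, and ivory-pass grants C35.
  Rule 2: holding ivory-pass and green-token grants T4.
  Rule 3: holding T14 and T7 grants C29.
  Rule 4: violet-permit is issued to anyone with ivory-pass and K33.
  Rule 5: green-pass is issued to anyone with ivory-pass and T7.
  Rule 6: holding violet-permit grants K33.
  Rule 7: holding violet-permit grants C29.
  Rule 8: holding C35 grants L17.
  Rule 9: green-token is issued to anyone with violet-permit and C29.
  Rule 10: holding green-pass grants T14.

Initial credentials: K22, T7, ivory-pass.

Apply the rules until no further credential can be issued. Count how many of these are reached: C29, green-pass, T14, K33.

Holding ivory-pass and T7 grants green-pass (Rule 5).
Holding green-pass grants T14 (Rule 10).
Holding T14 and T7 grants C29 (Rule 3).
C29: reached.
green-pass: reached.
T14: reached.
K33 would need violet-permit (Rule 6), but violet-permit is never granted.
Reached: C29, green-pass, and T14 — 3 of the 4.

3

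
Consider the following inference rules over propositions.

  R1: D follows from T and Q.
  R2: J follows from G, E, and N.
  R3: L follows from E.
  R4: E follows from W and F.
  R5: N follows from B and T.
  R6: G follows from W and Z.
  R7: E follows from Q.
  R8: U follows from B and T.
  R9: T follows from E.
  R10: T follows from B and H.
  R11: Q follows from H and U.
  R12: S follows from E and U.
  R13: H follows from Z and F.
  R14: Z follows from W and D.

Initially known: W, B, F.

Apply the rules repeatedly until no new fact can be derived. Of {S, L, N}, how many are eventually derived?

3

From W and F, R4 gives E.
E holds, so L follows (R3).
E holds, so T follows (R9).
From B and T, R8 gives U.
B and T hold, so N follows (R5).
From E and U, R12 gives S.
S: reached.
L: reached.
N: reached.
All 3 are reached.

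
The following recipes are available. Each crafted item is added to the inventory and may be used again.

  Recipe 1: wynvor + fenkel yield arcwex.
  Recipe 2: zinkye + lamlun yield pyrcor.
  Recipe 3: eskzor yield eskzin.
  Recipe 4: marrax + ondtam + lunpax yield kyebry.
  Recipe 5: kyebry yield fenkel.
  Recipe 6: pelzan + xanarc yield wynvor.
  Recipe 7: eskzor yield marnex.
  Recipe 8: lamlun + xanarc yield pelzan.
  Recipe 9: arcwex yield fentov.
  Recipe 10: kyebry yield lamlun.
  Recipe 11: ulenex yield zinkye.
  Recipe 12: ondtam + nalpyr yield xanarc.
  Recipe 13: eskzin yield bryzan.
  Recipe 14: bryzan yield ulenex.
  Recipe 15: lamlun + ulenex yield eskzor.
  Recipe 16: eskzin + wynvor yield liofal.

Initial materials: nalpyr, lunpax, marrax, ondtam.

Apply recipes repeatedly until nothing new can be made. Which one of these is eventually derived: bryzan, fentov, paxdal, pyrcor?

fentov

ondtam + nalpyr → xanarc (Recipe 12).
Using Recipe 4, marrax, ondtam, and lunpax make kyebry.
kyebry → fenkel (Recipe 5).
kyebry → lamlun (Recipe 10).
lamlun + xanarc → pelzan (Recipe 8).
Using Recipe 6, pelzan and xanarc make wynvor.
Using Recipe 1, wynvor and fenkel make arcwex.
Using Recipe 9, arcwex makes fentov.
pyrcor would need zinkye and lamlun (Recipe 2), but zinkye is never obtained. bryzan would need eskzin (Recipe 13), but eskzin is never obtained. No rule produces paxdal, and it is not given.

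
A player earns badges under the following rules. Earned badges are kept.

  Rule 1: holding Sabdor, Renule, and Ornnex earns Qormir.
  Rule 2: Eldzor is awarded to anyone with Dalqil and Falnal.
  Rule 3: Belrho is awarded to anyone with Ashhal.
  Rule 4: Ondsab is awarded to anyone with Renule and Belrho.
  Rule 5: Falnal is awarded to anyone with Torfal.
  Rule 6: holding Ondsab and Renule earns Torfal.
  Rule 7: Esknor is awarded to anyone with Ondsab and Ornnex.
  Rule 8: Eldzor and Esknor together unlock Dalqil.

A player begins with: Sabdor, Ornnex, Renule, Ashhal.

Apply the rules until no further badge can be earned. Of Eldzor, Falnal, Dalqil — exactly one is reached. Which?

Falnal

With Ashhal, Belrho is earned (Rule 3).
With Renule and Belrho, Ondsab is earned (Rule 4).
With Ondsab and Renule, Torfal is earned (Rule 6).
With Torfal, Falnal is earned (Rule 5).
Dalqil would need Eldzor and Esknor (Rule 8), but Eldzor is never earned. Eldzor would need Dalqil and Falnal (Rule 2), but Dalqil is never earned.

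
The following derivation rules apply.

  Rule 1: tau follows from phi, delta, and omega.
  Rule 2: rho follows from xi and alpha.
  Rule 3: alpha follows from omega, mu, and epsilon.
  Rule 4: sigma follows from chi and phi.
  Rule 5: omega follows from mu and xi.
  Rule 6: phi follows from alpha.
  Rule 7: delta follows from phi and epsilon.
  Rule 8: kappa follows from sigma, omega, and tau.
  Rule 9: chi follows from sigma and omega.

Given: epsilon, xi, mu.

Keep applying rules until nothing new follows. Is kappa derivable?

No

kappa would need sigma, omega, and tau (Rule 8), but sigma is never established.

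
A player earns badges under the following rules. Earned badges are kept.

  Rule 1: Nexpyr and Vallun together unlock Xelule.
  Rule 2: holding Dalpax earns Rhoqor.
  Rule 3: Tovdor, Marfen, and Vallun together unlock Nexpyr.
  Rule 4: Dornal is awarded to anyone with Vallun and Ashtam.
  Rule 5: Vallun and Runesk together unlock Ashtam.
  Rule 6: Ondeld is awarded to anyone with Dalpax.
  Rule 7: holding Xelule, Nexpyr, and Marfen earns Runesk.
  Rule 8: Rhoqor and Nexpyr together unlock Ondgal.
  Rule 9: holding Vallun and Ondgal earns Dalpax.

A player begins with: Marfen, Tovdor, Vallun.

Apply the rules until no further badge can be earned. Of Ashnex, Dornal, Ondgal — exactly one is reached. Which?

With Tovdor, Marfen, and Vallun, Nexpyr is earned (Rule 3).
With Nexpyr and Vallun, Xelule is earned (Rule 1).
With Xelule, Nexpyr, and Marfen, Runesk is earned (Rule 7).
With Vallun and Runesk, Ashtam is earned (Rule 5).
With Vallun and Ashtam, Dornal is earned (Rule 4).
No rule produces Ashnex, and it is not given. Ondgal would need Rhoqor and Nexpyr (Rule 8), but Rhoqor is never earned.

Dornal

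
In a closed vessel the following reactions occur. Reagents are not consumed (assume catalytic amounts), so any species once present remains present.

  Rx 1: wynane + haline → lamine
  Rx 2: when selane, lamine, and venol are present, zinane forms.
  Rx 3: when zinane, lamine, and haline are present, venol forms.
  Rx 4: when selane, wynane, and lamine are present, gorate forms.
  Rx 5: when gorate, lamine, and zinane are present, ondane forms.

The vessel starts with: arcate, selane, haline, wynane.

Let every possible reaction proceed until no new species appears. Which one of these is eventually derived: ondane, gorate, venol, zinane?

gorate

wynane and haline present → lamine forms (Rx 1).
selane, wynane, and lamine present → gorate forms (Rx 4).
ondane would need gorate, lamine, and zinane (Rx 5), but zinane never forms. zinane would need selane, lamine, and venol (Rx 2), but venol never forms. venol would need zinane, lamine, and haline (Rx 3), but zinane never forms.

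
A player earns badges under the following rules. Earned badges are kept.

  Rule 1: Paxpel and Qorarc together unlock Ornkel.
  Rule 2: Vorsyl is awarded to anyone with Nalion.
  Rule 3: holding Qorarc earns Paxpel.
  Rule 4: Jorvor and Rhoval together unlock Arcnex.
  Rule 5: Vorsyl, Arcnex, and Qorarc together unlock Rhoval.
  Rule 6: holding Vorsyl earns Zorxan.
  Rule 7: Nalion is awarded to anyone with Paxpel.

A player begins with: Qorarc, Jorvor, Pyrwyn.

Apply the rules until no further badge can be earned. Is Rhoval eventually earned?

No

Rhoval would need Vorsyl, Arcnex, and Qorarc (Rule 5), but Arcnex is never earned.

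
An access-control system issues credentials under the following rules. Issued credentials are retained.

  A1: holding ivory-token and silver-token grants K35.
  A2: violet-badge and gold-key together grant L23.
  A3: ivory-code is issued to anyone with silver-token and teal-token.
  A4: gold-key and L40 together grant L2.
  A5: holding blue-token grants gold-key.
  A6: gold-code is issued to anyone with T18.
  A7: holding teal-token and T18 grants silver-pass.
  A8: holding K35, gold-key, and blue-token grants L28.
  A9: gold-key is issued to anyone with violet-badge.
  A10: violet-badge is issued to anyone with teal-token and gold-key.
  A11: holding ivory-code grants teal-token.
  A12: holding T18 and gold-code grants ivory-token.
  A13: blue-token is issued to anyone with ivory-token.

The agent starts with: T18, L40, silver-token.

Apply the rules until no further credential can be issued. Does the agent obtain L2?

Yes

Holding T18 grants gold-code (A6).
Holding T18 and gold-code grants ivory-token (A12).
Holding ivory-token grants blue-token (A13).
Holding blue-token grants gold-key (A5).
Holding gold-key and L40 grants L2 (A4).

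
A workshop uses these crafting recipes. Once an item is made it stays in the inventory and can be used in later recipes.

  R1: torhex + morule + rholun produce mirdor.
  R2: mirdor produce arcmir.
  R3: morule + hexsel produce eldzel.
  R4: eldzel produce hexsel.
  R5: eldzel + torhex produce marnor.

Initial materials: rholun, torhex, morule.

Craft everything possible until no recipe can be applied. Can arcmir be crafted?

Yes

Using R1, torhex, morule, and rholun make mirdor.
mirdor → arcmir (R2).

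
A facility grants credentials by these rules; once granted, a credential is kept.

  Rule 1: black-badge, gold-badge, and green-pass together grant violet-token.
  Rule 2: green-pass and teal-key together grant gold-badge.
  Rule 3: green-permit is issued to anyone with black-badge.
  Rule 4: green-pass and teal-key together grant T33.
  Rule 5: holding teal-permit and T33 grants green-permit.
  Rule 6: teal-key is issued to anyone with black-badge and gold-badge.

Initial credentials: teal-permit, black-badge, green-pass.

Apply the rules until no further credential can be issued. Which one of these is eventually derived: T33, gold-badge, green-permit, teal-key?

green-permit

Holding black-badge grants green-permit (Rule 3).
gold-badge would need green-pass and teal-key (Rule 2), but teal-key is never granted. teal-key would need black-badge and gold-badge (Rule 6), but gold-badge is never granted. T33 would need green-pass and teal-key (Rule 4), but teal-key is never granted.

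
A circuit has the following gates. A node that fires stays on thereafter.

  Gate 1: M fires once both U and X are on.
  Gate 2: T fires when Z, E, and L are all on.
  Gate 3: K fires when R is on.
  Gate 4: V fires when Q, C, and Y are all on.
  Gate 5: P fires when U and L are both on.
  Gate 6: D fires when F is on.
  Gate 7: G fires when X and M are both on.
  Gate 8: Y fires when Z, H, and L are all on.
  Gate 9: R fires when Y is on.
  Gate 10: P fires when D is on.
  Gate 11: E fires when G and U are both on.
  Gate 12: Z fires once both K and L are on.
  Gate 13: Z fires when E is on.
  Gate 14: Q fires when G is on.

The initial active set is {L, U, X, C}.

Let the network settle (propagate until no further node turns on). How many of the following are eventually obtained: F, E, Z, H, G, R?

3

Gate 1: U and X on → M on.
Gate 7: X and M on → G on.
G and U are on, so E fires (Gate 11).
E is on, so Z fires (Gate 13).
No rule produces F, and it is not given.
E: reached.
Z: reached.
No rule produces H, and it is not given.
G: reached.
R would need Y (Gate 9), but Y never turns on.
Reached: E, Z, and G — 3 of the 6.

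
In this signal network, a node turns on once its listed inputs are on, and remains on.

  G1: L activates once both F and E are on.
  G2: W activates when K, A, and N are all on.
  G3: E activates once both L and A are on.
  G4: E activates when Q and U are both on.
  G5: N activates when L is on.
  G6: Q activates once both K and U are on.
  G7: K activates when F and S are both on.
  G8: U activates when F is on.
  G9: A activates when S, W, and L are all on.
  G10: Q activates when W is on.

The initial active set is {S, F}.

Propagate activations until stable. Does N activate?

G7: F and S on → K on.
F is on, so U activates (G8).
G6: K and U on → Q on.
Q and U are on, so E activates (G4).
G1: F and E on → L on.
G5: L on → N on.

Yes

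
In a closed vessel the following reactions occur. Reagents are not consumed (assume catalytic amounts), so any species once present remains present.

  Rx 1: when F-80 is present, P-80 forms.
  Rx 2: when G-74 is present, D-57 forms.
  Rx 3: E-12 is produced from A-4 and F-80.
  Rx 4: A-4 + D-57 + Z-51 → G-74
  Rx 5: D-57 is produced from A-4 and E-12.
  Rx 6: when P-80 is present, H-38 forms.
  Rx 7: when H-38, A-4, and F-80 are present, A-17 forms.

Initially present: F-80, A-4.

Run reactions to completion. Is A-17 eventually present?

F-80 present → P-80 forms (Rx 1).
P-80 present → H-38 forms (Rx 6).
H-38, A-4, and F-80 present → A-17 forms (Rx 7).

Yes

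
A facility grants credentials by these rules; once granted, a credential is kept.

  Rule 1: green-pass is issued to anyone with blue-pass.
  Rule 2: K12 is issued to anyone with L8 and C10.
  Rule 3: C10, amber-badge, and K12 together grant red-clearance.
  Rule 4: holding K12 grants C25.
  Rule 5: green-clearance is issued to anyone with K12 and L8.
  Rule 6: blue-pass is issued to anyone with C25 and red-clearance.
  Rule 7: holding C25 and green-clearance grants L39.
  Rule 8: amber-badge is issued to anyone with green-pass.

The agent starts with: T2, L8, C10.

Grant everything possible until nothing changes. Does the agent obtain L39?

Holding L8 and C10 grants K12 (Rule 2).
Holding K12 grants C25 (Rule 4).
Holding K12 and L8 grants green-clearance (Rule 5).
Holding C25 and green-clearance grants L39 (Rule 7).

Yes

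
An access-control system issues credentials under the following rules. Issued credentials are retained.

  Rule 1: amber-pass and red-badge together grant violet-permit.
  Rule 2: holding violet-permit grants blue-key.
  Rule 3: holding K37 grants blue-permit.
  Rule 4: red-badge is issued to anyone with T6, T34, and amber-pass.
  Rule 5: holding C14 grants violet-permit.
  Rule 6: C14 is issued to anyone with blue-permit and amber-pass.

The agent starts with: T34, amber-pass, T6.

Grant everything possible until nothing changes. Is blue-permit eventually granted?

blue-permit would need K37 (Rule 3), but K37 is never granted.

No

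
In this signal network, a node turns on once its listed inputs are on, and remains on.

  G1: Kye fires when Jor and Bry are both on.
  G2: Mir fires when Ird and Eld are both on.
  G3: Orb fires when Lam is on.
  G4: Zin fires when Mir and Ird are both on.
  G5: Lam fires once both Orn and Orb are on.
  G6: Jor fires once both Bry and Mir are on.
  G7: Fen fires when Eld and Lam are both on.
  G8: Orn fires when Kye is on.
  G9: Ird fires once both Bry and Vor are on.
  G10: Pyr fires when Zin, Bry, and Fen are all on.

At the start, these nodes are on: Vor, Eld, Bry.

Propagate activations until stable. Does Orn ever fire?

G9: Bry and Vor on → Ird on.
Ird and Eld are on, so Mir fires (G2).
G6: Bry and Mir on → Jor on.
Jor and Bry are on, so Kye fires (G1).
Kye is on, so Orn fires (G8).

Yes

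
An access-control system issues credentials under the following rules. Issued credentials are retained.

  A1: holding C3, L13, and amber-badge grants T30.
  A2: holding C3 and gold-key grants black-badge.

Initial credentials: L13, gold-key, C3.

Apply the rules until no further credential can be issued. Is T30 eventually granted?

T30 would need C3, L13, and amber-badge (A1), but amber-badge is never granted.

No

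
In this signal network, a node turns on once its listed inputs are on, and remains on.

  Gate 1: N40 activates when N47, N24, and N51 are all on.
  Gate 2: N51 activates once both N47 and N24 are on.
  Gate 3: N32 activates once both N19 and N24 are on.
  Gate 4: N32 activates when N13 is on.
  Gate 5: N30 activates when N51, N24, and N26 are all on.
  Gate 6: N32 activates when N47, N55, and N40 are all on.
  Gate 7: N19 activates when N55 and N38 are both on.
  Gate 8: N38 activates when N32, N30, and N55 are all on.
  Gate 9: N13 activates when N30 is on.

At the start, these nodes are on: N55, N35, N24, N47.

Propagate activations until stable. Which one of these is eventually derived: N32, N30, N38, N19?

Gate 2: N47 and N24 on → N51 on.
Gate 1: N47, N24, and N51 on → N40 on.
N47, N55, and N40 are on, so N32 activates (Gate 6).
N38 would need N32, N30, and N55 (Gate 8), but N30 never turns on. N30 would need N51, N24, and N26 (Gate 5), but N26 never turns on. N19 would need N55 and N38 (Gate 7), but N38 never turns on.

N32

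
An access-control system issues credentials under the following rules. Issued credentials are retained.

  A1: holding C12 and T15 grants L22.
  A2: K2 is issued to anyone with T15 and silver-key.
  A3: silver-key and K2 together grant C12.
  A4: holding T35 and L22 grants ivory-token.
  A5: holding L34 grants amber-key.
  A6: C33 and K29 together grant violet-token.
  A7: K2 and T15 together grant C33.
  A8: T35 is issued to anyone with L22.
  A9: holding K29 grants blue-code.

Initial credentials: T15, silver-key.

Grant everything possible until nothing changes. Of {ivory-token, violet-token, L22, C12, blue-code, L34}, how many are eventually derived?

3

Holding T15 and silver-key grants K2 (A2).
Holding silver-key and K2 grants C12 (A3).
Holding C12 and T15 grants L22 (A1).
Holding L22 grants T35 (A8).
Holding T35 and L22 grants ivory-token (A4).
ivory-token: reached.
violet-token would need C33 and K29 (A6), but K29 is never granted.
L22: reached.
C12: reached.
blue-code would need K29 (A9), but K29 is never granted.
No rule produces L34, and it is not given.
Reached: ivory-token, L22, and C12 — 3 of the 6.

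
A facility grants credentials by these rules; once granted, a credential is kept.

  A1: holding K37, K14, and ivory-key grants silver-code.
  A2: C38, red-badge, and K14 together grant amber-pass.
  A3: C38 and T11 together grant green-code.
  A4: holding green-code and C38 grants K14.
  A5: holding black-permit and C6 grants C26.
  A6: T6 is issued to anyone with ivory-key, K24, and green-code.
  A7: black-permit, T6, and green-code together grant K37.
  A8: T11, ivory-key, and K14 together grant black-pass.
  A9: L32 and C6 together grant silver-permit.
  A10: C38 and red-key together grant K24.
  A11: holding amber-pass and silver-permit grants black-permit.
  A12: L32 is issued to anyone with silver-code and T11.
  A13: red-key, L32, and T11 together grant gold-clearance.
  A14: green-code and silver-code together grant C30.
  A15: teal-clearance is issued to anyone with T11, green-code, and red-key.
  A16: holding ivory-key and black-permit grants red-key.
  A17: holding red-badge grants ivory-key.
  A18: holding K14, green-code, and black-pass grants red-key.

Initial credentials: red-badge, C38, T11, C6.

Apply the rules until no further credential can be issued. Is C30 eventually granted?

C30 would need green-code and silver-code (A14), but silver-code is never granted.

No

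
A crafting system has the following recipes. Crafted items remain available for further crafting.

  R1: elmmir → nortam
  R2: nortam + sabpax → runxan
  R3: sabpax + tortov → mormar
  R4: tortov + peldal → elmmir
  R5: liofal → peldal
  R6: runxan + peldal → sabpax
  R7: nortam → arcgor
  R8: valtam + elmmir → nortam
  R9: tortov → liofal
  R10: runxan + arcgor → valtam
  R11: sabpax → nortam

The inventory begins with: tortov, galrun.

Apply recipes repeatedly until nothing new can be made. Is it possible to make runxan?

No

runxan would need nortam and sabpax (R2), but sabpax is never obtained.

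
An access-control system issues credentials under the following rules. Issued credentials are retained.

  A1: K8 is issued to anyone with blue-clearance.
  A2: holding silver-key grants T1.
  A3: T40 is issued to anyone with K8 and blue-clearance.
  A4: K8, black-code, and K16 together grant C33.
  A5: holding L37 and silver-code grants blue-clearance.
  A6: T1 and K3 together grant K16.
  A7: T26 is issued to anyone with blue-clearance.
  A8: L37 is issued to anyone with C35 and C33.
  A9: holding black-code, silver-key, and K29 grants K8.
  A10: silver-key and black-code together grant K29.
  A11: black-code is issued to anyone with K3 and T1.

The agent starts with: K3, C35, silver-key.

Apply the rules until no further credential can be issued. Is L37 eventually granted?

Yes

Holding silver-key grants T1 (A2).
Holding K3 and T1 grants black-code (A11).
Holding T1 and K3 grants K16 (A6).
Holding silver-key and black-code grants K29 (A10).
Holding black-code, silver-key, and K29 grants K8 (A9).
Holding K8, black-code, and K16 grants C33 (A4).
Holding C35 and C33 grants L37 (A8).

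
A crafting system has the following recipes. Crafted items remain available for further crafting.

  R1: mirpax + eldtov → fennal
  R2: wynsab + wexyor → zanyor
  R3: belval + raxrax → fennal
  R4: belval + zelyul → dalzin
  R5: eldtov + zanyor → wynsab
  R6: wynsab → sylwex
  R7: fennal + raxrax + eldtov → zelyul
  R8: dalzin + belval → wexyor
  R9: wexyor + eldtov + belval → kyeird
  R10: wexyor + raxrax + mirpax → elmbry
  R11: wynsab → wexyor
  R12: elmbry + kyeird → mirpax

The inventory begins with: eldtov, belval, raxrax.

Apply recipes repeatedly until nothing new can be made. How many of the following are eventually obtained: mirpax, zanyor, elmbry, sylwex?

0

mirpax would need elmbry and kyeird (R12), but elmbry is never obtained.
zanyor would need wynsab and wexyor (R2), but wynsab is never obtained.
elmbry would need wexyor, raxrax, and mirpax (R10), but mirpax is never obtained.
sylwex would need wynsab (R6), but wynsab is never obtained.
None of the 4 are reached.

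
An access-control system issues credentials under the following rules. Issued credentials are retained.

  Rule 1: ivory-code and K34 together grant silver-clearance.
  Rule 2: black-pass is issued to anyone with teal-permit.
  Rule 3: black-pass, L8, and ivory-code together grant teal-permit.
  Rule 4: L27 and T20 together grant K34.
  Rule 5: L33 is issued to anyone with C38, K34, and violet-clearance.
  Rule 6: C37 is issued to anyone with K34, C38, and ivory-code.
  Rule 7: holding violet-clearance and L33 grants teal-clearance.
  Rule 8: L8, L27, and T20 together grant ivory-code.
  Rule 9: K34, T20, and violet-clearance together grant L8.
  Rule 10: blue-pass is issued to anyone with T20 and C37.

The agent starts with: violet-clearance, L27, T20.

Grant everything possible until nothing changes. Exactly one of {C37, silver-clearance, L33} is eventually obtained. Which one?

silver-clearance

Holding L27 and T20 grants K34 (Rule 4).
Holding K34, T20, and violet-clearance grants L8 (Rule 9).
Holding L8, L27, and T20 grants ivory-code (Rule 8).
Holding ivory-code and K34 grants silver-clearance (Rule 1).
C37 would need K34, C38, and ivory-code (Rule 6), but C38 is never granted. L33 would need C38, K34, and violet-clearance (Rule 5), but C38 is never granted.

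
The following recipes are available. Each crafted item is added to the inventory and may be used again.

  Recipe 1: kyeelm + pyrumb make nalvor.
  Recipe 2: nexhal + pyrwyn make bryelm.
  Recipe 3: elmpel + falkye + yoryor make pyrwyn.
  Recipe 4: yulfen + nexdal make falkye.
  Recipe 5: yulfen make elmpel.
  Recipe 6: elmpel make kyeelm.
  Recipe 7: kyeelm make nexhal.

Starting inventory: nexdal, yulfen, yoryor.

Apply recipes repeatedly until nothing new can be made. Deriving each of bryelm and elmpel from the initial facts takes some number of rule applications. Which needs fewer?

elmpel

elmpel: yulfen → elmpel (Recipe 5). [1 rule application]
bryelm: Using Recipe 5, yulfen makes elmpel. Using Recipe 4, yulfen and nexdal make falkye. elmpel → kyeelm (Recipe 6). Using Recipe 3, elmpel, falkye, and yoryor make pyrwyn. kyeelm → nexhal (Recipe 7). Using Recipe 2, nexhal and pyrwyn make bryelm. [6 rule applications]
elmpel needs fewer.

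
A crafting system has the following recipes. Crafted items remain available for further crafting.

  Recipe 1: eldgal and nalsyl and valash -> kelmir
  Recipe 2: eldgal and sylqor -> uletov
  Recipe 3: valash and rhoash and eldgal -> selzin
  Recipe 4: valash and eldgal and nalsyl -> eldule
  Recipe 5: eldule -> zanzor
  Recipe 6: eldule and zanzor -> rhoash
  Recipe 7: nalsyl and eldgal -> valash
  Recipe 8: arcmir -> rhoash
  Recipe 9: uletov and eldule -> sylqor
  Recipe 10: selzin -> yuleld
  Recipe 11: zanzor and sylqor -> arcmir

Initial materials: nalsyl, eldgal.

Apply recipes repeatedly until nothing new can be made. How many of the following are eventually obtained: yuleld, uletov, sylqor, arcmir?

Using Recipe 7, nalsyl and eldgal make valash.
valash and eldgal and nalsyl -> eldule (Recipe 4).
eldule -> zanzor (Recipe 5).
Using Recipe 6, eldule and zanzor make rhoash.
Using Recipe 3, valash, rhoash, and eldgal make selzin.
Using Recipe 10, selzin makes yuleld.
yuleld: reached.
uletov would need eldgal and sylqor (Recipe 2), but sylqor is never obtained.
sylqor would need uletov and eldule (Recipe 9), but uletov is never obtained.
arcmir would need zanzor and sylqor (Recipe 11), but sylqor is never obtained.
Reached: yuleld — 1 of the 4.

1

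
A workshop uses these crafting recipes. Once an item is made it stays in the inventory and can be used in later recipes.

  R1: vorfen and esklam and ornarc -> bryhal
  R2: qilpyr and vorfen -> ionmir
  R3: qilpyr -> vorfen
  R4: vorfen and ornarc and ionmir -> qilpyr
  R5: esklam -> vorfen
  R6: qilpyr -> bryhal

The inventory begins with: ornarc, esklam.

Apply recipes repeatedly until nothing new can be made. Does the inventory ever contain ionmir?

ionmir would need qilpyr and vorfen (R2), but qilpyr is never obtained.

No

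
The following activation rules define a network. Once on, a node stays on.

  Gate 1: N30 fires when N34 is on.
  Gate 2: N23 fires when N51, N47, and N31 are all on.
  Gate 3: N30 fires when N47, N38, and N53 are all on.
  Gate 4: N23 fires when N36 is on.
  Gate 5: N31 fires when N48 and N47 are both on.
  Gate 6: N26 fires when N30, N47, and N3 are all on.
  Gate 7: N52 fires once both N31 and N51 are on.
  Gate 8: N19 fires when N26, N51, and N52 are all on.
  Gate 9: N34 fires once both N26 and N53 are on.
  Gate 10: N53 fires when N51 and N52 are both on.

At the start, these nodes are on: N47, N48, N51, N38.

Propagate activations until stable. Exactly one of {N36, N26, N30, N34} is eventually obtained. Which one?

N30

Gate 5: N48 and N47 on → N31 on.
Gate 7: N31 and N51 on → N52 on.
N51 and N52 are on, so N53 fires (Gate 10).
Gate 3: N47, N38, and N53 on → N30 on.
No rule produces N36, and it is not given. N26 would need N30, N47, and N3 (Gate 6), but N3 never turns on. N34 would need N26 and N53 (Gate 9), but N26 never turns on.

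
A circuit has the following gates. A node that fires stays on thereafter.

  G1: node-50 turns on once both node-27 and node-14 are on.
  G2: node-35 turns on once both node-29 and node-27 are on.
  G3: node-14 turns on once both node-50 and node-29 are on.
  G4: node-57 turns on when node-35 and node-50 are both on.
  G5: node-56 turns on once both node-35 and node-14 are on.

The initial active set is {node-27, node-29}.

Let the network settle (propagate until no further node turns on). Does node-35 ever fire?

Yes

G2: node-29 and node-27 on → node-35 on.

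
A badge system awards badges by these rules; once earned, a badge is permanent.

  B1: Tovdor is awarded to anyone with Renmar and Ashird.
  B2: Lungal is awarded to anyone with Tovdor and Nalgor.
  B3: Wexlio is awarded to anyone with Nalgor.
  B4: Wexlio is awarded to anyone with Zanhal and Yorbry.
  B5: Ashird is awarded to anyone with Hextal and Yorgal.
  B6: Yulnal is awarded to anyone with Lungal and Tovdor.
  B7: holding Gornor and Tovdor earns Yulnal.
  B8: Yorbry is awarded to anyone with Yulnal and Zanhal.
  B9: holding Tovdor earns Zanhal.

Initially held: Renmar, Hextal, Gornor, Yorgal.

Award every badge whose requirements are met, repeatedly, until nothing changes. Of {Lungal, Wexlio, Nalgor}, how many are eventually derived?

1

With Hextal and Yorgal, Ashird is earned (B5).
With Renmar and Ashird, Tovdor is earned (B1).
With Gornor and Tovdor, Yulnal is earned (B7).
With Tovdor, Zanhal is earned (B9).
With Yulnal and Zanhal, Yorbry is earned (B8).
With Zanhal and Yorbry, Wexlio is earned (B4).
Lungal would need Tovdor and Nalgor (B2), but Nalgor is never earned.
Wexlio: reached.
No rule produces Nalgor, and it is not given.
Reached: Wexlio — 1 of the 3.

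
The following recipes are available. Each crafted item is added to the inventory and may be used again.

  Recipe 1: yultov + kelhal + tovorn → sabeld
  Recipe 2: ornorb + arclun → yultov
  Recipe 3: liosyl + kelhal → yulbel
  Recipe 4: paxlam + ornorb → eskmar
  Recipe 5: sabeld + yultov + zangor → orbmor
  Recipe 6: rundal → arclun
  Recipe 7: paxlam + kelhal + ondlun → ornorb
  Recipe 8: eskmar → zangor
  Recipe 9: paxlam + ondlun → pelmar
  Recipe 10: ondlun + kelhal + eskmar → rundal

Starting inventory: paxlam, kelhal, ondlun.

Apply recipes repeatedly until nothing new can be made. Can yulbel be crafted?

No

yulbel would need liosyl and kelhal (Recipe 3), but liosyl is never obtained.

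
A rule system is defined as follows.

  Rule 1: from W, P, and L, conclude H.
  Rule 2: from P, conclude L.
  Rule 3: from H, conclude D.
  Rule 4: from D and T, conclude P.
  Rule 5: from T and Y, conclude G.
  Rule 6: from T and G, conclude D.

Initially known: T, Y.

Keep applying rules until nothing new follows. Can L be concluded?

Yes

From T and Y, Rule 5 gives G.
T and G hold, so D follows (Rule 6).
D and T hold, so P follows (Rule 4).
From P, Rule 2 gives L.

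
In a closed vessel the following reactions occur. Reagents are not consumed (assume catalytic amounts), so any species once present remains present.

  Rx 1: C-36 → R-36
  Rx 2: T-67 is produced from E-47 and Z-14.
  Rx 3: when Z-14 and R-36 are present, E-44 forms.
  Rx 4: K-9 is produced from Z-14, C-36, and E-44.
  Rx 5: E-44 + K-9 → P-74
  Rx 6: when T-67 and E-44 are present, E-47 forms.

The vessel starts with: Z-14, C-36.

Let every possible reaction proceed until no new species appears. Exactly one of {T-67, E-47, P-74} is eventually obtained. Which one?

P-74

C-36 present → R-36 forms (Rx 1).
Z-14 and R-36 present → E-44 forms (Rx 3).
Z-14, C-36, and E-44 present → K-9 forms (Rx 4).
E-44 and K-9 present → P-74 forms (Rx 5).
T-67 would need E-47 and Z-14 (Rx 2), but E-47 never forms. E-47 would need T-67 and E-44 (Rx 6), but T-67 never forms.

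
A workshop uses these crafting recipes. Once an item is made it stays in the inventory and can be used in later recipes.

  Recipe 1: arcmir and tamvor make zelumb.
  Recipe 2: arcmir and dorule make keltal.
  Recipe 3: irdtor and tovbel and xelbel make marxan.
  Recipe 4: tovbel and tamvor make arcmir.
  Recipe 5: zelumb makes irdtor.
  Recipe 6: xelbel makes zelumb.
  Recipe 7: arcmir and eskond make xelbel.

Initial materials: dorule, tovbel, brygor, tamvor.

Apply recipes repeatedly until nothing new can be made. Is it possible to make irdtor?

Yes

Using Recipe 4, tovbel and tamvor make arcmir.
arcmir and tamvor → zelumb (Recipe 1).
zelumb → irdtor (Recipe 5).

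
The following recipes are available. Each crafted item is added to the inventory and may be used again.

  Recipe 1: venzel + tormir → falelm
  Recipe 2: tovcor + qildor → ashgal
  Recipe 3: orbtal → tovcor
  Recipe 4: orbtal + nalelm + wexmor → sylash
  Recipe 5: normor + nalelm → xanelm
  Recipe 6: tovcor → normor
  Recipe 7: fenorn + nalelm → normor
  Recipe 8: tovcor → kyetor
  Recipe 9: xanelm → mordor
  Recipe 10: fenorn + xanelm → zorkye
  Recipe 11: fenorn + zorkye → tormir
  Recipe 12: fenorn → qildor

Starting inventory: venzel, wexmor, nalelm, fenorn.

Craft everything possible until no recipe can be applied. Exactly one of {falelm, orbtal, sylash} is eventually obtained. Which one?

falelm

Using Recipe 7, fenorn and nalelm make normor.
Using Recipe 5, normor and nalelm make xanelm.
fenorn + xanelm → zorkye (Recipe 10).
Using Recipe 11, fenorn and zorkye make tormir.
Using Recipe 1, venzel and tormir make falelm.
No rule produces orbtal, and it is not given. sylash would need orbtal, nalelm, and wexmor (Recipe 4), but orbtal is never obtained.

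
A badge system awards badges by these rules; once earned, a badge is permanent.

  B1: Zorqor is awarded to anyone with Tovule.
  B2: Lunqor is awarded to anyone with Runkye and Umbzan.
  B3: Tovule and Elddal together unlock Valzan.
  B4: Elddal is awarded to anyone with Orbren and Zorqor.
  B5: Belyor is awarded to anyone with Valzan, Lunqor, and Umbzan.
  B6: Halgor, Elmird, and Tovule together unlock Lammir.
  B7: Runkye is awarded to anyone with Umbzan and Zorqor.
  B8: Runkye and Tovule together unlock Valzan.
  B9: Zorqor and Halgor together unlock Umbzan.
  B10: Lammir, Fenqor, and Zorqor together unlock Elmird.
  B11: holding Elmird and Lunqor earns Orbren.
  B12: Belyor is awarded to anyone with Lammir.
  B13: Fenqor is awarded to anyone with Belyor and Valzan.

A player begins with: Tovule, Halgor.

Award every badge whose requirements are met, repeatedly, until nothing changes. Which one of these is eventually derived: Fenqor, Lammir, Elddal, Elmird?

With Tovule, Zorqor is earned (B1).
With Zorqor and Halgor, Umbzan is earned (B9).
With Umbzan and Zorqor, Runkye is earned (B7).
With Runkye and Tovule, Valzan is earned (B8).
With Runkye and Umbzan, Lunqor is earned (B2).
With Valzan, Lunqor, and Umbzan, Belyor is earned (B5).
With Belyor and Valzan, Fenqor is earned (B13).
Lammir would need Halgor, Elmird, and Tovule (B6), but Elmird is never earned. Elddal would need Orbren and Zorqor (B4), but Orbren is never earned. Elmird would need Lammir, Fenqor, and Zorqor (B10), but Lammir is never earned.

Fenqor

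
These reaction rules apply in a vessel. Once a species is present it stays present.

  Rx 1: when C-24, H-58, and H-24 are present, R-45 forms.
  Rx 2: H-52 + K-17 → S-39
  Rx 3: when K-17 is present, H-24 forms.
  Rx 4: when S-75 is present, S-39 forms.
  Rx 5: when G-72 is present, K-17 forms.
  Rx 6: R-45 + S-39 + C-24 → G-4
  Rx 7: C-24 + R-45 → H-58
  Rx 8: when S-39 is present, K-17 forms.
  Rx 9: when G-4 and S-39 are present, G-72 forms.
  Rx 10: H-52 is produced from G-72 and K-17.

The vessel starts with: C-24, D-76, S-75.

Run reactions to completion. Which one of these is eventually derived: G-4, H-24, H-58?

H-24

S-75 present → S-39 forms (Rx 4).
S-39 present → K-17 forms (Rx 8).
K-17 present → H-24 forms (Rx 3).
H-58 would need C-24 and R-45 (Rx 7), but R-45 never forms. G-4 would need R-45, S-39, and C-24 (Rx 6), but R-45 never forms.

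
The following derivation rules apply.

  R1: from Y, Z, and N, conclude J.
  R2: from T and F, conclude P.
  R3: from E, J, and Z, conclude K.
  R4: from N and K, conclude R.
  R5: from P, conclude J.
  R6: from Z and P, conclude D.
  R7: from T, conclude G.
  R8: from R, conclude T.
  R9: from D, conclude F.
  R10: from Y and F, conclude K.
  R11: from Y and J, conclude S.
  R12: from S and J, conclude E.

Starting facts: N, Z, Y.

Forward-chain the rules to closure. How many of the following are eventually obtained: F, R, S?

2

Y, Z, and N hold, so J follows (R1).
Y and J hold, so S follows (R11).
From S and J, R12 gives E.
From E, J, and Z, R3 gives K.
N and K hold, so R follows (R4).
F would need D (R9), but D is never established.
R: reached.
S: reached.
Reached: R and S — 2 of the 3.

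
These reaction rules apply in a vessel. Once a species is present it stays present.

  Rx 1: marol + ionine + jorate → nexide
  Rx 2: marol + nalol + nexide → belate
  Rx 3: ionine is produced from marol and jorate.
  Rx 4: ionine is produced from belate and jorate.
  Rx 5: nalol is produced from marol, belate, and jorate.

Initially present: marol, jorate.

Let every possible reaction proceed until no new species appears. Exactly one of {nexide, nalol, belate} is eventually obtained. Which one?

nexide

marol and jorate present → ionine forms (Rx 3).
marol, ionine, and jorate present → nexide forms (Rx 1).
nalol would need marol, belate, and jorate (Rx 5), but belate never forms. belate would need marol, nalol, and nexide (Rx 2), but nalol never forms.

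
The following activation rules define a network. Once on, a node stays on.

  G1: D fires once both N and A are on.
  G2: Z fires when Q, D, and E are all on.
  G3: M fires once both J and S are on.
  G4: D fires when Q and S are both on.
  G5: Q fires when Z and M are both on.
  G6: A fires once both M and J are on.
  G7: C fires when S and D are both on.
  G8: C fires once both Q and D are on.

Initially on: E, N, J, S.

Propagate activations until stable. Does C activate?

Yes

G3: J and S on → M on.
G6: M and J on → A on.
G1: N and A on → D on.
G7: S and D on → C on.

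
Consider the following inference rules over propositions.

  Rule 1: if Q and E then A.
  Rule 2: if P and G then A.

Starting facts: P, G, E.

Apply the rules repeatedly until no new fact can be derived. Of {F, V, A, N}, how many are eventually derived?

P and G hold, so A follows (Rule 2).
No rule produces F, and it is not given.
No rule produces V, and it is not given.
A: reached.
No rule produces N, and it is not given.
Reached: A — 1 of the 4.

1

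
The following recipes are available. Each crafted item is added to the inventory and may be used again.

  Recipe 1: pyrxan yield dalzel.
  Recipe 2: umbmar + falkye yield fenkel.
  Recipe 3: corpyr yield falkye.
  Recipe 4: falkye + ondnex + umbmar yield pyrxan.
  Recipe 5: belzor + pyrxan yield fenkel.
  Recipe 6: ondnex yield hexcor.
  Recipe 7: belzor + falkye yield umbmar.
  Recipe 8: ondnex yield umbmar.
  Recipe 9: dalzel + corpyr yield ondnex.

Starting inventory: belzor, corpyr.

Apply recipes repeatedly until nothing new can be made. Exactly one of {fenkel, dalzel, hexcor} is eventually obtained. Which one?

corpyr → falkye (Recipe 3).
belzor + falkye → umbmar (Recipe 7).
Using Recipe 2, umbmar and falkye make fenkel.
hexcor would need ondnex (Recipe 6), but ondnex is never obtained. dalzel would need pyrxan (Recipe 1), but pyrxan is never obtained.

fenkel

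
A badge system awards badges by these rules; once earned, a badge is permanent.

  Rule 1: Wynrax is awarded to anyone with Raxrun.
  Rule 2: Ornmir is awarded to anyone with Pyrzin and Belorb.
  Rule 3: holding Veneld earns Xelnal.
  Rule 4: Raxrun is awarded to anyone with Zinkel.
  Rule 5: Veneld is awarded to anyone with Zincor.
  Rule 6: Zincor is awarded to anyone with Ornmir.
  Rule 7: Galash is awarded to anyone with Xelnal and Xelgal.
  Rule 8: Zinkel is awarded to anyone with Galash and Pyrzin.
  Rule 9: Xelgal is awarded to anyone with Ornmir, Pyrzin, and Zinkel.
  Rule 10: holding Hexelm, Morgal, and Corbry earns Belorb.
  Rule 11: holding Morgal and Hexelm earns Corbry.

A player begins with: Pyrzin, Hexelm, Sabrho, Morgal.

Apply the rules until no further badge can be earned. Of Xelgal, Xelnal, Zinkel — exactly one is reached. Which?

Xelnal

With Morgal and Hexelm, Corbry is earned (Rule 11).
With Hexelm, Morgal, and Corbry, Belorb is earned (Rule 10).
With Pyrzin and Belorb, Ornmir is earned (Rule 2).
With Ornmir, Zincor is earned (Rule 6).
With Zincor, Veneld is earned (Rule 5).
With Veneld, Xelnal is earned (Rule 3).
Xelgal would need Ornmir, Pyrzin, and Zinkel (Rule 9), but Zinkel is never earned. Zinkel would need Galash and Pyrzin (Rule 8), but Galash is never earned.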